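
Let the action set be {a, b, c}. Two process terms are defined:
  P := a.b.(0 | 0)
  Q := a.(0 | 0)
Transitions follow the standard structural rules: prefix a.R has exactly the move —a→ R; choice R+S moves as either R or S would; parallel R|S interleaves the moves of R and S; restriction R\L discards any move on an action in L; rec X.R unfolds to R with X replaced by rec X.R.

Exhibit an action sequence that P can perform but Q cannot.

P's transition system — 3 states:
  m0 = a.b.(0 | 0) ⊢ -a-> m1
  m1 = b.(0 | 0) ⊢ -b-> m2
  m2 = 0 | 0 ⊢ ∅
Q's transition system — 2 states:
  n0 = a.(0 | 0) ⊢ -a-> n1
  n1 = 0 | 0 ⊢ ∅
Executing ab from P (initial set {m0}):
  [1] a ⇒ {m1}
  [2] b ⇒ {m2}
  ✓ P
Executing ab from Q (initial set {n0}):
  [1] a ⇒ {n1}
  [2] b ⇒ ∅  — Q cannot continue

ab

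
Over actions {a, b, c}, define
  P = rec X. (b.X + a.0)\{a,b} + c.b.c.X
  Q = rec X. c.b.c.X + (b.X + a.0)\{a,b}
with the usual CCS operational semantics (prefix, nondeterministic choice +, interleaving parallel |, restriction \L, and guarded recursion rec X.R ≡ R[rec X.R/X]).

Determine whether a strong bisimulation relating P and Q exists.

P ~ Q

P's transition system — 3 states:
  m0 = rec X. (b.X + a.0)\{a,b} + c.b.c.X has moves =c=> m1
  m1 = b.c.(rec X. (b.X + a.0)\{a,b} + c.b.c.X) has moves =b=> m2
  m2 = c.(rec X. (b.X + a.0)\{a,b} + c.b.c.X) has moves =c=> m0
Q's transition system — 3 states:
  n0 = rec X. c.b.c.X + (b.X + a.0)\{a,b} has moves =c=> n1
  n1 = b.c.(rec X. c.b.c.X + (b.X + a.0)\{a,b}) has moves =b=> n2
  n2 = c.(rec X. c.b.c.X + (b.X + a.0)\{a,b}) has moves =c=> n0
Bisimilarity quotient blocks:
  B0 = {m0, n0}
  B1 = {m1, n1}
  B2 = {m2, n2}
m0 ∈ B0, n0 ∈ B0 → same block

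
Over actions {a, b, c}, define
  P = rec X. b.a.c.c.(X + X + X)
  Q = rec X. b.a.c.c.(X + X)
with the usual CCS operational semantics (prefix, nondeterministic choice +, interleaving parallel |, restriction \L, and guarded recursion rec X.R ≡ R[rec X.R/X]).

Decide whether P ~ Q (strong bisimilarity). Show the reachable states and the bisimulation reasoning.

P's transition system — 5 states:
  u0 = rec X. b.a.c.c.(X + X + X) | --b--▸ u1
  u1 = a.c.c.((rec X. b.a.c.c.(X + X + X)) + (rec X. b.a.c.c.(X + X + X)) + (rec X. b.a.c.c.(X + X + X))) | --a--▸ u2
  u2 = c.c.((rec X. b.a.c.c.(X + X + X)) + (rec X. b.a.c.c.(X + X + X)) + (rec X. b.a.c.c.(X + X + X))) | --c--▸ u3
  u3 = c.((rec X. b.a.c.c.(X + X + X)) + (rec X. b.a.c.c.(X + X + X)) + (rec X. b.a.c.c.(X + X + X))) | --c--▸ u4
  u4 = (rec X. b.a.c.c.(X + X + X)) + (rec X. b.a.c.c.(X + X + X)) + (rec X. b.a.c.c.(X + X + X)) | --b--▸ u1
Q's transition system — 5 states:
  v0 = rec X. b.a.c.c.(X + X) | --b--▸ v1
  v1 = a.c.c.((rec X. b.a.c.c.(X + X)) + (rec X. b.a.c.c.(X + X))) | --a--▸ v2
  v2 = c.c.((rec X. b.a.c.c.(X + X)) + (rec X. b.a.c.c.(X + X))) | --c--▸ v3
  v3 = c.((rec X. b.a.c.c.(X + X)) + (rec X. b.a.c.c.(X + X))) | --c--▸ v4
  v4 = (rec X. b.a.c.c.(X + X)) + (rec X. b.a.c.c.(X + X)) | --b--▸ v1
Coarsest stable partition (strong bisimilarity classes):
  B0 = {u0, u4, v0, v4}
  B1 = {u1, v1}
  B2 = {u2, v2}
  B3 = {u3, v3}
u0 ∈ B0, v0 ∈ B0 → same block

YES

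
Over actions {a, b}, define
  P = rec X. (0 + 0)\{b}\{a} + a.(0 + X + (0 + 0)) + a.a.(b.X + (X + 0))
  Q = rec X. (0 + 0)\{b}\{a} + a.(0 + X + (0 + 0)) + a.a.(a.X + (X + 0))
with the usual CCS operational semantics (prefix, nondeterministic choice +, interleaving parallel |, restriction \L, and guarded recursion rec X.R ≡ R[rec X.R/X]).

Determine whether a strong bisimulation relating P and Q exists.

P ≁ Q

P's transition system — 4 states:
  s0 = rec X. (0 + 0)\{b}\{a} + a.(0 + X + (0 + 0)) + a.a.(b.X + (X + 0)) :: —a→ s1, —a→ s2
  s1 = 0 + (rec X. (0 + 0)\{b}\{a} + a.(0 + X + (0 + 0)) + a.a.(b.X + (X + 0))) + (0 + 0) :: —a→ s1, —a→ s2
  s2 = a.(b.(rec X. (0 + 0)\{b}\{a} + a.(0 + X + (0 + 0)) + a.a.(b.X + (X + 0))) + ((rec X. (0 + 0)\{b}\{a} + a.(0 + X + (0 + 0)) + a.a.(b.X + (X + 0))) + 0)) :: —a→ s3
  s3 = b.(rec X. (0 + 0)\{b}\{a} + a.(0 + X + (0 + 0)) + a.a.(b.X + (X + 0))) + ((rec X. (0 + 0)\{b}\{a} + a.(0 + X + (0 + 0)) + a.a.(b.X + (X + 0))) + 0) :: —a→ s1, —a→ s2, —b→ s0
Q's transition system — 4 states:
  t0 = rec X. (0 + 0)\{b}\{a} + a.(0 + X + (0 + 0)) + a.a.(a.X + (X + 0)) :: —a→ t1, —a→ t2
  t1 = 0 + (rec X. (0 + 0)\{b}\{a} + a.(0 + X + (0 + 0)) + a.a.(a.X + (X + 0))) + (0 + 0) :: —a→ t1, —a→ t2
  t2 = a.(a.(rec X. (0 + 0)\{b}\{a} + a.(0 + X + (0 + 0)) + a.a.(a.X + (X + 0))) + ((rec X. (0 + 0)\{b}\{a} + a.(0 + X + (0 + 0)) + a.a.(a.X + (X + 0))) + 0)) :: —a→ t3
  t3 = a.(rec X. (0 + 0)\{b}\{a} + a.(0 + X + (0 + 0)) + a.a.(a.X + (X + 0))) + ((rec X. (0 + 0)\{b}\{a} + a.(0 + X + (0 + 0)) + a.a.(a.X + (X + 0))) + 0) :: —a→ t0, —a→ t1, —a→ t2
Coarsest stable partition (strong bisimilarity classes):
  B0 = {s0, s1}
  B1 = {s2}
  B2 = {s3}
  B3 = {t0, t1, t2, t3}
s0 ∈ B0, t0 ∈ B3 → different blocks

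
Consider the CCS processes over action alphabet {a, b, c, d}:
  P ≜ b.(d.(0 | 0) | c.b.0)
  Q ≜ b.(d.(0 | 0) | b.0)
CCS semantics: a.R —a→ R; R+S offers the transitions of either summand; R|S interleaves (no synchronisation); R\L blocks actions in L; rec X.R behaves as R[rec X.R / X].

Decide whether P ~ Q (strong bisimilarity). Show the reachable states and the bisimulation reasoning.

NO

Reachable graph of P (7 states):
  u0 = b.(d.(0 | 0) | c.b.0) has moves --b--▸ u1
  u1 = d.(0 | 0) | c.b.0 has moves --c--▸ u2, --d--▸ u3
  u2 = d.(0 | 0) | b.0 has moves --b--▸ u4, --d--▸ u5
  u3 = 0 | 0 | c.b.0 has moves --c--▸ u5
  u4 = d.(0 | 0) | 0 has moves --d--▸ u6
  u5 = 0 | 0 | b.0 has moves --b--▸ u6
  u6 = 0 | 0 | 0 has moves ∅
Reachable graph of Q (5 states):
  v0 = b.(d.(0 | 0) | b.0) has moves --b--▸ v1
  v1 = d.(0 | 0) | b.0 has moves --b--▸ v2, --d--▸ v3
  v2 = d.(0 | 0) | 0 has moves --d--▸ v4
  v3 = 0 | 0 | b.0 has moves --b--▸ v4
  v4 = 0 | 0 | 0 has moves ∅
Partition-refinement fixed point:
  B0 = {u0}
  B1 = {u1}
  B2 = {u2, v1}
  B3 = {u4, v2}
  B4 = {u6, v4}
  B5 = {u5, v3}
  B6 = {u3}
  B7 = {v0}
u0 ∈ B0, v0 ∈ B7 → different blocks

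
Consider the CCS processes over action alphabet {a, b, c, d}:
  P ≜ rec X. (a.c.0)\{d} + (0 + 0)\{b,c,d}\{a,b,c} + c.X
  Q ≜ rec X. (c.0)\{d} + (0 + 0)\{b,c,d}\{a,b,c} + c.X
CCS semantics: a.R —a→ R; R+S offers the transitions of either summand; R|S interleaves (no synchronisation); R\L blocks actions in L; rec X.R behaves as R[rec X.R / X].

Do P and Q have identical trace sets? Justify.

traces(P) ≠ traces(Q) — witness ⟨a⟩

P's transition system — 3 states:
  u0 = rec X. (a.c.0)\{d} + (0 + 0)\{b,c,d}\{a,b,c} + c.X → -a-> u1, -c-> u0
  u1 = (c.0)\{d} → -c-> u2
  u2 = 0\{d} → stopped
Q's transition system — 2 states:
  v0 = rec X. (c.0)\{d} + (0 + 0)\{b,c,d}\{a,b,c} + c.X → -c-> v0, -c-> v1
  v1 = 0\{d} → stopped
Executing a from P (initial set {u0}):
  step 1 (a): {u1}
  P completes σ.
Executing a from Q (initial set {v0}):
  step 1 (a): ∅ (Q stuck)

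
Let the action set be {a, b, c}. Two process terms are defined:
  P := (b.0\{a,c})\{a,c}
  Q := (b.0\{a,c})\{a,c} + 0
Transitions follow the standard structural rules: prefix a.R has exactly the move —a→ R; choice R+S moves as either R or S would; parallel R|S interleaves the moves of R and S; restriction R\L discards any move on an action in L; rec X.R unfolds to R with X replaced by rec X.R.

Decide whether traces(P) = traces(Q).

YES

P's transition system — 2 states:
  m0 = (b.0\{a,c})\{a,c} → -b-> m1
  m1 = 0\{a,c}\{a,c} → deadlocked
Q's transition system — 2 states:
  n0 = (b.0\{a,c})\{a,c} + 0 → -b-> n1
  n1 = 0\{a,c}\{a,c} → deadlocked
Partition-refinement fixed point:
  B0 = {m0, n0}
  B1 = {m1, n1}
m0 ∈ B0, n0 ∈ B0 → same block
Bisimilar ⇒ trace-equivalent.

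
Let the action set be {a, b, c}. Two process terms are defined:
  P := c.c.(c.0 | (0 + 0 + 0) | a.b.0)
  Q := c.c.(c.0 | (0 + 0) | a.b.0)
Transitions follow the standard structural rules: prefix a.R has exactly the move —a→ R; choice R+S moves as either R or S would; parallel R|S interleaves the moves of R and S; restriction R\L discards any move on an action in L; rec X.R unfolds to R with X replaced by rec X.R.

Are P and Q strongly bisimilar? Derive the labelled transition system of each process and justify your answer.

LTS(P): 8 reachable states
  s0 = c.c.(c.0 | (0 + 0 + 0) | a.b.0) → =c=> s1
  s1 = c.(c.0 | (0 + 0 + 0) | a.b.0) → =c=> s2
  s2 = c.0 | (0 + 0 + 0) | a.b.0 → =a=> s3, =c=> s4
  s3 = c.0 | (0 + 0 + 0) | b.0 → =b=> s5, =c=> s6
  s4 = 0 | (0 + 0 + 0) | a.b.0 → =a=> s6
  s5 = c.0 | (0 + 0 + 0) | 0 → =c=> s7
  s6 = 0 | (0 + 0 + 0) | b.0 → =b=> s7
  s7 = 0 | (0 + 0 + 0) | 0 → deadlocked
LTS(Q): 8 reachable states
  t0 = c.c.(c.0 | (0 + 0) | a.b.0) → =c=> t1
  t1 = c.(c.0 | (0 + 0) | a.b.0) → =c=> t2
  t2 = c.0 | (0 + 0) | a.b.0 → =a=> t3, =c=> t4
  t3 = c.0 | (0 + 0) | b.0 → =b=> t5, =c=> t6
  t4 = 0 | (0 + 0) | a.b.0 → =a=> t6
  t5 = c.0 | (0 + 0) | 0 → =c=> t7
  t6 = 0 | (0 + 0) | b.0 → =b=> t7
  t7 = 0 | (0 + 0) | 0 → deadlocked
Partition-refinement fixed point:
  B0 = {s0, t0}
  B1 = {s1, t1}
  B2 = {s2, t2}
  B3 = {s3, t3}
  B4 = {s6, t6}
  B5 = {s7, t7}
  B6 = {s5, t5}
  B7 = {s4, t4}
s0 ∈ B0, t0 ∈ B0 → same block

YES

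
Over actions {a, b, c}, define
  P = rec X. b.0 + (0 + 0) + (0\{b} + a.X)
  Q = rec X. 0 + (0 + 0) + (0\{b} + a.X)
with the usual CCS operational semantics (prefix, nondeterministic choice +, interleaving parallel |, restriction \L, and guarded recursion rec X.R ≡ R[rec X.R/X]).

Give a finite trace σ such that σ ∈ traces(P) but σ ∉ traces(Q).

P's transition system — 2 states:
  s0 = rec X. b.0 + (0 + 0) + (0\{b} + a.X) has moves —a→ s0, —b→ s1
  s1 = 0 has moves deadlocked
Q's transition system — 1 states:
  t0 = rec X. 0 + (0 + 0) + (0\{b} + a.X) has moves —a→ t0
Executing b from P (initial set {s0}):
  [1] b ⇒ {s1}
  P completes σ.
Executing b from Q (initial set {t0}):
  [1] b ⇒ ∅ (Q stuck)

b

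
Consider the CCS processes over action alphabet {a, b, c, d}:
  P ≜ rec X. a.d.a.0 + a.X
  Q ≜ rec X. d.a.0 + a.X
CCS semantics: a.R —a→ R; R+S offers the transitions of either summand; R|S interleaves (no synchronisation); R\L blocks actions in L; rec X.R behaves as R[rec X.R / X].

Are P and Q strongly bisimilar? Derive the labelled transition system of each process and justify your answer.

Reachable graph of P (4 states):
  u0 = rec X. a.d.a.0 + a.X | -a-> u0, -a-> u1
  u1 = d.a.0 | -d-> u2
  u2 = a.0 | -a-> u3
  u3 = 0 | deadlocked
Reachable graph of Q (3 states):
  v0 = rec X. d.a.0 + a.X | -a-> v0, -d-> v1
  v1 = a.0 | -a-> v2
  v2 = 0 | deadlocked
Coarsest stable partition (strong bisimilarity classes):
  B0 = {u0}
  B1 = {u1}
  B2 = {u2, v1}
  B3 = {u3, v2}
  B4 = {v0}
u0 ∈ B0, v0 ∈ B4 → different blocks

P ≁ Q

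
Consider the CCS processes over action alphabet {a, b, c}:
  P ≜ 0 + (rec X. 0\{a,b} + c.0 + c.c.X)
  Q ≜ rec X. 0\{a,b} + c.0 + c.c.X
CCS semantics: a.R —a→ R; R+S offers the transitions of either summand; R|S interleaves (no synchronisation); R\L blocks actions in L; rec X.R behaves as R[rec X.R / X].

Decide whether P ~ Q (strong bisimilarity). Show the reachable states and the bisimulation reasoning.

bisimilar

P's transition system — 4 states:
  m0 = 0 + (rec X. 0\{a,b} + c.0 + c.c.X) | ··c··> m1, ··c··> m2
  m1 = 0 | deadlocked
  m2 = c.(rec X. 0\{a,b} + c.0 + c.c.X) | ··c··> m3
  m3 = rec X. 0\{a,b} + c.0 + c.c.X | ··c··> m1, ··c··> m2
Q's transition system — 3 states:
  n0 = rec X. 0\{a,b} + c.0 + c.c.X | ··c··> n1, ··c··> n2
  n1 = 0 | deadlocked
  n2 = c.(rec X. 0\{a,b} + c.0 + c.c.X) | ··c··> n0
Bisimilarity quotient blocks:
  B0 = {m0, m3, n0}
  B1 = {m2, n2}
  B2 = {m1, n1}
m0 ∈ B0, n0 ∈ B0 → same block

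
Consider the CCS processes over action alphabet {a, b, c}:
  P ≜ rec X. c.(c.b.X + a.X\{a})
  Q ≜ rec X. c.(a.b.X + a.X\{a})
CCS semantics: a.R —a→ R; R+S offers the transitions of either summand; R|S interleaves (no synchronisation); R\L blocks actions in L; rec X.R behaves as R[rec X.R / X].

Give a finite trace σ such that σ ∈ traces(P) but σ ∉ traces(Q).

LTS(P): 6 reachable states
  s0 = rec X. c.(c.b.X + a.X\{a}) :: --c--▸ s1
  s1 = c.b.(rec X. c.(c.b.X + a.X\{a})) + a.(rec X. c.(c.b.X + a.X\{a}))\{a} :: --a--▸ s2, --c--▸ s3
  s2 = (rec X. c.(c.b.X + a.X\{a}))\{a} :: --c--▸ s4
  s3 = b.(rec X. c.(c.b.X + a.X\{a})) :: --b--▸ s0
  s4 = (c.b.(rec X. c.(c.b.X + a.X\{a})) + a.(rec X. c.(c.b.X + a.X\{a}))\{a})\{a} :: --c--▸ s5
  s5 = (b.(rec X. c.(c.b.X + a.X\{a})))\{a} :: --b--▸ s2
LTS(Q): 5 reachable states
  t0 = rec X. c.(a.b.X + a.X\{a}) :: --c--▸ t1
  t1 = a.b.(rec X. c.(a.b.X + a.X\{a})) + a.(rec X. c.(a.b.X + a.X\{a}))\{a} :: --a--▸ t2, --a--▸ t3
  t2 = (rec X. c.(a.b.X + a.X\{a}))\{a} :: --c--▸ t4
  t3 = b.(rec X. c.(a.b.X + a.X\{a})) :: --b--▸ t0
  t4 = (a.b.(rec X. c.(a.b.X + a.X\{a})) + a.(rec X. c.(a.b.X + a.X\{a}))\{a})\{a} :: deadlocked
Run σ = ⟨cc⟩ on P: start {s0}
  [1] c ⇒ {s1}
  [2] c ⇒ {s3}
  P completes σ.
Run σ = ⟨cc⟩ on Q: start {t0}
  [1] c ⇒ {t1}
  [2] c ⇒ ∅  — Q cannot continue

cc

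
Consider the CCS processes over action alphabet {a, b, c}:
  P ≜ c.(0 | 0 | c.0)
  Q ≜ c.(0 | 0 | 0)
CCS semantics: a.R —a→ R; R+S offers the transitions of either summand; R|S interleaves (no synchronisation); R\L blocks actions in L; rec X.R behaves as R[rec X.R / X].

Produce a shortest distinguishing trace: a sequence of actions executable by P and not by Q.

cc

P's transition system — 3 states:
  u0 = c.(0 | 0 | c.0) :: =c=> u1
  u1 = 0 | 0 | c.0 :: =c=> u2
  u2 = 0 | 0 | 0 :: (no moves)
Q's transition system — 2 states:
  v0 = c.(0 | 0 | 0) :: =c=> v1
  v1 = 0 | 0 | 0 :: (no moves)
Run σ = ⟨cc⟩ on P: start {u0}
  [1] c ⇒ {u1}
  [2] c ⇒ {u2}
  ✓ P
Run σ = ⟨cc⟩ on Q: start {v0}
  [1] c ⇒ {v1}
  [2] c ⇒ ∅  — Q cannot continue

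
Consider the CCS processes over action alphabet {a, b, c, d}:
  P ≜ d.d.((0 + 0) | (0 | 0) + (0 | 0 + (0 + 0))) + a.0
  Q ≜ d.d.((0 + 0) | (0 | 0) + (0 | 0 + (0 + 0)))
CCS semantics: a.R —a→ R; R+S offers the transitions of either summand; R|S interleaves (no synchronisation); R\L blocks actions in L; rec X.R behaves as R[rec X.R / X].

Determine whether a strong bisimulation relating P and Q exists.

Reachable graph of P (4 states):
  p0 = d.d.((0 + 0) | (0 | 0) + (0 | 0 + (0 + 0))) + a.0 → —a→ p1, —d→ p2
  p1 = 0 → (no moves)
  p2 = d.((0 + 0) | (0 | 0) + (0 | 0 + (0 + 0))) → —d→ p3
  p3 = (0 + 0) | (0 | 0) + (0 | 0 + (0 + 0)) → (no moves)
Reachable graph of Q (3 states):
  q0 = d.d.((0 + 0) | (0 | 0) + (0 | 0 + (0 + 0))) → —d→ q1
  q1 = d.((0 + 0) | (0 | 0) + (0 | 0 + (0 + 0))) → —d→ q2
  q2 = (0 + 0) | (0 | 0) + (0 | 0 + (0 + 0)) → (no moves)
Partition-refinement fixed point:
  B0 = {p0}
  B1 = {p2, q1}
  B2 = {p1, p3, q2}
  B3 = {q0}
p0 ∈ B0, q0 ∈ B3 → different blocks

NO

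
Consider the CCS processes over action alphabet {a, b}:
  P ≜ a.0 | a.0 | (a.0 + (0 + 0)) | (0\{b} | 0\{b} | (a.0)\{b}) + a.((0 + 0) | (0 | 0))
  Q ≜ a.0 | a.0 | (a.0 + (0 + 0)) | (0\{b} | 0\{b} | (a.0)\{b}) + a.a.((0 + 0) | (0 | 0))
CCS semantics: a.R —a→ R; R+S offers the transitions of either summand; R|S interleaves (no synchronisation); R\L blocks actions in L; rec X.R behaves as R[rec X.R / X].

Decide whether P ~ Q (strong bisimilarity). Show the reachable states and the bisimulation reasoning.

NO

LTS(P): 17 reachable states
  s0 = a.0 | a.0 | (a.0 + (0 + 0)) | (0\{b} | 0\{b} | (a.0)\{b}) + a.((0 + 0) | (0 | 0)) → —a→ s1, —a→ s2, —a→ s3, —a→ s4, —a→ s5
  s1 = (0 + 0) | (0 | 0) → stopped
  s2 = 0 | a.0 | (a.0 + (0 + 0)) | (0\{b} | 0\{b} | (a.0)\{b}) → —a→ s6, —a→ s7, —a→ s8
  s3 = a.0 | 0 | (a.0 + (0 + 0)) | (0\{b} | 0\{b} | (a.0)\{b}) → —a→ s10, —a→ s6, —a→ s9
  s4 = a.0 | a.0 | (a.0 + (0 + 0)) | (0\{b} | 0\{b} | 0\{b}) → —a→ s11, —a→ s7, —a→ s9
  s5 = a.0 | a.0 | 0 | (0\{b} | 0\{b} | (a.0)\{b}) → —a→ s10, —a→ s11, —a→ s8
  s6 = 0 | 0 | (a.0 + (0 + 0)) | (0\{b} | 0\{b} | (a.0)\{b}) → —a→ s12, —a→ s13
  s7 = 0 | a.0 | (a.0 + (0 + 0)) | (0\{b} | 0\{b} | 0\{b}) → —a→ s12, —a→ s14
  s8 = 0 | a.0 | 0 | (0\{b} | 0\{b} | (a.0)\{b}) → —a→ s13, —a→ s14
  s9 = a.0 | 0 | (a.0 + (0 + 0)) | (0\{b} | 0\{b} | 0\{b}) → —a→ s12, —a→ s15
  s10 = a.0 | 0 | 0 | (0\{b} | 0\{b} | (a.0)\{b}) → —a→ s13, —a→ s15
  s11 = a.0 | a.0 | 0 | (0\{b} | 0\{b} | 0\{b}) → —a→ s14, —a→ s15
  s12 = 0 | 0 | (a.0 + (0 + 0)) | (0\{b} | 0\{b} | 0\{b}) → —a→ s16
  s13 = 0 | 0 | 0 | (0\{b} | 0\{b} | (a.0)\{b}) → —a→ s16
  s14 = 0 | a.0 | 0 | (0\{b} | 0\{b} | 0\{b}) → —a→ s16
  s15 = a.0 | 0 | 0 | (0\{b} | 0\{b} | 0\{b}) → —a→ s16
  s16 = 0 | 0 | 0 | (0\{b} | 0\{b} | 0\{b}) → stopped
LTS(Q): 18 reachable states
  t0 = a.0 | a.0 | (a.0 + (0 + 0)) | (0\{b} | 0\{b} | (a.0)\{b}) + a.a.((0 + 0) | (0 | 0)) → —a→ t1, —a→ t2, —a→ t3, —a→ t4, —a→ t5
  t1 = 0 | a.0 | (a.0 + (0 + 0)) | (0\{b} | 0\{b} | (a.0)\{b}) → —a→ t6, —a→ t7, —a→ t8
  t2 = a.((0 + 0) | (0 | 0)) → —a→ t9
  t3 = a.0 | 0 | (a.0 + (0 + 0)) | (0\{b} | 0\{b} | (a.0)\{b}) → —a→ t10, —a→ t11, —a→ t6
  t4 = a.0 | a.0 | (a.0 + (0 + 0)) | (0\{b} | 0\{b} | 0\{b}) → —a→ t10, —a→ t12, —a→ t7
  t5 = a.0 | a.0 | 0 | (0\{b} | 0\{b} | (a.0)\{b}) → —a→ t11, —a→ t12, —a→ t8
  t6 = 0 | 0 | (a.0 + (0 + 0)) | (0\{b} | 0\{b} | (a.0)\{b}) → —a→ t13, —a→ t14
  t7 = 0 | a.0 | (a.0 + (0 + 0)) | (0\{b} | 0\{b} | 0\{b}) → —a→ t13, —a→ t15
  t8 = 0 | a.0 | 0 | (0\{b} | 0\{b} | (a.0)\{b}) → —a→ t14, —a→ t15
  t9 = (0 + 0) | (0 | 0) → stopped
  t10 = a.0 | 0 | (a.0 + (0 + 0)) | (0\{b} | 0\{b} | 0\{b}) → —a→ t13, —a→ t16
  t11 = a.0 | 0 | 0 | (0\{b} | 0\{b} | (a.0)\{b}) → —a→ t14, —a→ t16
  t12 = a.0 | a.0 | 0 | (0\{b} | 0\{b} | 0\{b}) → —a→ t15, —a→ t16
  t13 = 0 | 0 | (a.0 + (0 + 0)) | (0\{b} | 0\{b} | 0\{b}) → —a→ t17
  t14 = 0 | 0 | 0 | (0\{b} | 0\{b} | (a.0)\{b}) → —a→ t17
  t15 = 0 | a.0 | 0 | (0\{b} | 0\{b} | 0\{b}) → —a→ t17
  t16 = a.0 | 0 | 0 | (0\{b} | 0\{b} | 0\{b}) → —a→ t17
  t17 = 0 | 0 | 0 | (0\{b} | 0\{b} | 0\{b}) → stopped
Coarsest stable partition (strong bisimilarity classes):
  B0 = {s0}
  B1 = {s2, s3, s4, s5, t1, t3, t4, t5}
  B2 = {s10, s11, s6, s7, s8, s9, t10, t11, t12, t6, t7, t8}
  B3 = {s12, s13, s14, s15, t13, t14, t15, t16, t2}
  B4 = {s1, s16, t17, t9}
  B5 = {t0}
s0 ∈ B0, t0 ∈ B5 → different blocks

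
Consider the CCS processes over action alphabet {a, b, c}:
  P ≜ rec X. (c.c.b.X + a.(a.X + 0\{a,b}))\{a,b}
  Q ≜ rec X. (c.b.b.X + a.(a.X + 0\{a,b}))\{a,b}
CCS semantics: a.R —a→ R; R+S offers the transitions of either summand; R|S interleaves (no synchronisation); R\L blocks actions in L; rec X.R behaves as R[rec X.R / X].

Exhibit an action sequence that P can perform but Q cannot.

P's transition system — 3 states:
  p0 = rec X. (c.c.b.X + a.(a.X + 0\{a,b}))\{a,b} has moves --c--▸ p1
  p1 = (c.b.(rec X. (c.c.b.X + a.(a.X + 0\{a,b}))\{a,b}))\{a,b} has moves --c--▸ p2
  p2 = (b.(rec X. (c.c.b.X + a.(a.X + 0\{a,b}))\{a,b}))\{a,b} has moves stopped
Q's transition system — 2 states:
  q0 = rec X. (c.b.b.X + a.(a.X + 0\{a,b}))\{a,b} has moves --c--▸ q1
  q1 = (b.b.(rec X. (c.b.b.X + a.(a.X + 0\{a,b}))\{a,b}))\{a,b} has moves stopped
Run σ = ⟨cc⟩ on P: start {p0}
  after c @ step 1: {p1}
  after c @ step 2: {p2}
  ✓ P
Run σ = ⟨cc⟩ on Q: start {q0}
  after c @ step 1: {q1}
  after c @ step 2: ∅  — Q cannot continue

cc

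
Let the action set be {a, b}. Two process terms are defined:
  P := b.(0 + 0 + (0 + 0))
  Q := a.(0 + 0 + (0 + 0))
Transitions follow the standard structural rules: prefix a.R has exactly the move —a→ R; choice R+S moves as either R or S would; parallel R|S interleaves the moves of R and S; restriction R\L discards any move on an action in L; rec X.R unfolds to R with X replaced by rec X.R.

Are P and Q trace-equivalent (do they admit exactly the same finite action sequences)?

P's transition system — 2 states:
  m0 = b.(0 + 0 + (0 + 0)) | =b=> m1
  m1 = 0 + 0 + (0 + 0) | ·
Q's transition system — 2 states:
  n0 = a.(0 + 0 + (0 + 0)) | =a=> n1
  n1 = 0 + 0 + (0 + 0) | ·
Trace ⟨b⟩ through P, begin at {m0}:
  step 1 (b): {m1}
  — P admits the full trace.
Trace ⟨b⟩ through Q, begin at {n0}:
  step 1 (b): ∅  — Q cannot continue

trace-distinct — witness ⟨b⟩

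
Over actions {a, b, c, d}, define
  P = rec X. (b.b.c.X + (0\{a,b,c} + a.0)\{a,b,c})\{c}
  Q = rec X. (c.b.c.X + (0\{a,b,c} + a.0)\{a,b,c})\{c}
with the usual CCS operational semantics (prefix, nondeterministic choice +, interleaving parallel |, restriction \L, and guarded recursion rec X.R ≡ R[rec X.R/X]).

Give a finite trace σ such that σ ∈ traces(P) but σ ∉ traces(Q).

Reachable graph of P (3 states):
  p0 = rec X. (b.b.c.X + (0\{a,b,c} + a.0)\{a,b,c})\{c} ⊢ -b-> p1
  p1 = (b.c.(rec X. (b.b.c.X + (0\{a,b,c} + a.0)\{a,b,c})\{c}))\{c} ⊢ -b-> p2
  p2 = (c.(rec X. (b.b.c.X + (0\{a,b,c} + a.0)\{a,b,c})\{c}))\{c} ⊢ ·
Reachable graph of Q (1 states):
  q0 = rec X. (c.b.c.X + (0\{a,b,c} + a.0)\{a,b,c})\{c} ⊢ ·
Executing b from P (initial set {p0}):
  after b @ step 1: {p1}
  ✓ P
Executing b from Q (initial set {q0}):
  after b @ step 1: no successor for Q

b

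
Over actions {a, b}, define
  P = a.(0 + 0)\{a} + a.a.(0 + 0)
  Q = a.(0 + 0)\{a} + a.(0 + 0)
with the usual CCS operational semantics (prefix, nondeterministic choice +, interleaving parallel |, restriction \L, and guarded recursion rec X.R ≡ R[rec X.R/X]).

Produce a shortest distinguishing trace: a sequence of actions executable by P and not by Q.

P's transition system — 4 states:
  p0 = a.(0 + 0)\{a} + a.a.(0 + 0) has moves —a→ p1, —a→ p2
  p1 = (0 + 0)\{a} has moves stopped
  p2 = a.(0 + 0) has moves —a→ p3
  p3 = 0 + 0 has moves stopped
Q's transition system — 3 states:
  q0 = a.(0 + 0)\{a} + a.(0 + 0) has moves —a→ q1, —a→ q2
  q1 = (0 + 0)\{a} has moves stopped
  q2 = 0 + 0 has moves stopped
Trace ⟨aa⟩ through P, begin at {p0}:
  after a @ step 1: {p1, p2}
  after a @ step 2: {p3}
  — P admits the full trace.
Trace ⟨aa⟩ through Q, begin at {q0}:
  after a @ step 1: {q1, q2}
  after a @ step 2: no successor for Q

aa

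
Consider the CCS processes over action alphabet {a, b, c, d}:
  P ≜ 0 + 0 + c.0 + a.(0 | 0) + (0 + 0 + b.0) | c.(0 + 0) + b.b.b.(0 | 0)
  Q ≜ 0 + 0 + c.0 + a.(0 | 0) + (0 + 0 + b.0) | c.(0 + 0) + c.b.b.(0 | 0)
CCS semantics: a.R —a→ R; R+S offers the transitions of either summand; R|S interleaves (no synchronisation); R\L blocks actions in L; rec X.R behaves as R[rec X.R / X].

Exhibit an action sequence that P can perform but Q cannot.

LTS(P): 8 reachable states
  u0 = 0 + 0 + c.0 + a.(0 | 0) + (0 + 0 + b.0) | c.(0 + 0) + b.b.b.(0 | 0) has moves --a--▸ u1, --b--▸ u2, --b--▸ u3, --c--▸ u4, --c--▸ u5
  u1 = 0 | 0 has moves deadlocked
  u2 = 0 | c.(0 + 0) has moves --c--▸ u6
  u3 = b.b.(0 | 0) has moves --b--▸ u7
  u4 = (0 + 0 + b.0) | (0 + 0) has moves --b--▸ u6
  u5 = 0 has moves deadlocked
  u6 = 0 | (0 + 0) has moves deadlocked
  u7 = b.(0 | 0) has moves --b--▸ u1
LTS(Q): 8 reachable states
  v0 = 0 + 0 + c.0 + a.(0 | 0) + (0 + 0 + b.0) | c.(0 + 0) + c.b.b.(0 | 0) has moves --a--▸ v1, --b--▸ v2, --c--▸ v3, --c--▸ v4, --c--▸ v5
  v1 = 0 | 0 has moves deadlocked
  v2 = 0 | c.(0 + 0) has moves --c--▸ v6
  v3 = (0 + 0 + b.0) | (0 + 0) has moves --b--▸ v6
  v4 = 0 has moves deadlocked
  v5 = b.b.(0 | 0) has moves --b--▸ v7
  v6 = 0 | (0 + 0) has moves deadlocked
  v7 = b.(0 | 0) has moves --b--▸ v1
Run σ = ⟨bb⟩ on P: start {u0}
  after b @ step 1: {u2, u3}
  after b @ step 2: {u7}
  P completes σ.
Run σ = ⟨bb⟩ on Q: start {v0}
  after b @ step 1: {v2}
  after b @ step 2: ∅ (Q stuck)

bb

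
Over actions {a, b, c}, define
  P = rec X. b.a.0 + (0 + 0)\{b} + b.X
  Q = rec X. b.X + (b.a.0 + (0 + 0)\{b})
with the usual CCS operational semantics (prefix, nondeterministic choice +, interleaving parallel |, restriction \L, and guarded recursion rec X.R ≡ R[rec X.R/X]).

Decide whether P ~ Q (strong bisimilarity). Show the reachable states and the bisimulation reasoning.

P's transition system — 3 states:
  u0 = rec X. b.a.0 + (0 + 0)\{b} + b.X → ··b··> u0, ··b··> u1
  u1 = a.0 → ··a··> u2
  u2 = 0 → (no moves)
Q's transition system — 3 states:
  v0 = rec X. b.X + (b.a.0 + (0 + 0)\{b}) → ··b··> v0, ··b··> v1
  v1 = a.0 → ··a··> v2
  v2 = 0 → (no moves)
Coarsest stable partition (strong bisimilarity classes):
  B0 = {u0, v0}
  B1 = {u1, v1}
  B2 = {u2, v2}
u0 ∈ B0, v0 ∈ B0 → same block

YES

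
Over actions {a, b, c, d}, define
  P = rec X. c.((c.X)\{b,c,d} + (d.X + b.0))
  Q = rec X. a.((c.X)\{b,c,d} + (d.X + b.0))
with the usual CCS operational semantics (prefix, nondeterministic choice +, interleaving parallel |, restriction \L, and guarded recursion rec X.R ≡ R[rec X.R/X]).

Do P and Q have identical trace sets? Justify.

P's transition system — 3 states:
  u0 = rec X. c.((c.X)\{b,c,d} + (d.X + b.0)) ⊢ =c=> u1
  u1 = (c.(rec X. c.((c.X)\{b,c,d} + (d.X + b.0))))\{b,c,d} + (d.(rec X. c.((c.X)\{b,c,d} + (d.X + b.0))) + b.0) ⊢ =b=> u2, =d=> u0
  u2 = 0 ⊢ stopped
Q's transition system — 3 states:
  v0 = rec X. a.((c.X)\{b,c,d} + (d.X + b.0)) ⊢ =a=> v1
  v1 = (c.(rec X. a.((c.X)\{b,c,d} + (d.X + b.0))))\{b,c,d} + (d.(rec X. a.((c.X)\{b,c,d} + (d.X + b.0))) + b.0) ⊢ =b=> v2, =d=> v0
  v2 = 0 ⊢ stopped
Trace ⟨c⟩ through P, begin at {u0}:
  after c @ step 1: {u1}
  P completes σ.
Trace ⟨c⟩ through Q, begin at {v0}:
  after c @ step 1: ∅ (Q stuck)

NO — witness ⟨c⟩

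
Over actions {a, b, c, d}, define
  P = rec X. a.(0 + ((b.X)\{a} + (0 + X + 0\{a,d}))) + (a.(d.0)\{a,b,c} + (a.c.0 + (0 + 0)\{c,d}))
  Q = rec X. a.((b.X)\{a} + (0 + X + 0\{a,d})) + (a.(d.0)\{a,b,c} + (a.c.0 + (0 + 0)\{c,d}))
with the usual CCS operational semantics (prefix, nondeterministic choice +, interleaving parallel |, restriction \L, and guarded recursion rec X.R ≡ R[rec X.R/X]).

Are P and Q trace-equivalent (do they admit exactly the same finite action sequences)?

Reachable graph of P (7 states):
  m0 = rec X. a.(0 + ((b.X)\{a} + (0 + X + 0\{a,d}))) + (a.(d.0)\{a,b,c} + (a.c.0 + (0 + 0)\{c,d})) ⊢ --a--▸ m1, --a--▸ m2, --a--▸ m3
  m1 = (d.0)\{a,b,c} ⊢ --d--▸ m4
  m2 = 0 + ((b.(rec X. a.(0 + ((b.X)\{a} + (0 + X + 0\{a,d}))) + (a.(d.0)\{a,b,c} + (a.c.0 + (0 + 0)\{c,d}))))\{a} + (0 + (rec X. a.(0 + ((b.X)\{a} + (0 + X + 0\{a,d}))) + (a.(d.0)\{a,b,c} + (a.c.0 + (0 + 0)\{c,d}))) + 0\{a,d})) ⊢ --a--▸ m1, --a--▸ m2, --a--▸ m3, --b--▸ m5
  m3 = c.0 ⊢ --c--▸ m6
  m4 = 0\{a,b,c} ⊢ stopped
  m5 = (rec X. a.(0 + ((b.X)\{a} + (0 + X + 0\{a,d}))) + (a.(d.0)\{a,b,c} + (a.c.0 + (0 + 0)\{c,d})))\{a} ⊢ stopped
  m6 = 0 ⊢ stopped
Reachable graph of Q (7 states):
  n0 = rec X. a.((b.X)\{a} + (0 + X + 0\{a,d})) + (a.(d.0)\{a,b,c} + (a.c.0 + (0 + 0)\{c,d})) ⊢ --a--▸ n1, --a--▸ n2, --a--▸ n3
  n1 = (b.(rec X. a.((b.X)\{a} + (0 + X + 0\{a,d})) + (a.(d.0)\{a,b,c} + (a.c.0 + (0 + 0)\{c,d}))))\{a} + (0 + (rec X. a.((b.X)\{a} + (0 + X + 0\{a,d})) + (a.(d.0)\{a,b,c} + (a.c.0 + (0 + 0)\{c,d}))) + 0\{a,d}) ⊢ --a--▸ n1, --a--▸ n2, --a--▸ n3, --b--▸ n4
  n2 = (d.0)\{a,b,c} ⊢ --d--▸ n5
  n3 = c.0 ⊢ --c--▸ n6
  n4 = (rec X. a.((b.X)\{a} + (0 + X + 0\{a,d})) + (a.(d.0)\{a,b,c} + (a.c.0 + (0 + 0)\{c,d})))\{a} ⊢ stopped
  n5 = 0\{a,b,c} ⊢ stopped
  n6 = 0 ⊢ stopped
Coarsest stable partition (strong bisimilarity classes):
  B0 = {m0, n0}
  B1 = {m2, n1}
  B2 = {m4, m5, m6, n4, n5, n6}
  B3 = {m1, n2}
  B4 = {m3, n3}
m0 ∈ B0, n0 ∈ B0 → same block
Bisimilar ⇒ trace-equivalent.

trace-equivalent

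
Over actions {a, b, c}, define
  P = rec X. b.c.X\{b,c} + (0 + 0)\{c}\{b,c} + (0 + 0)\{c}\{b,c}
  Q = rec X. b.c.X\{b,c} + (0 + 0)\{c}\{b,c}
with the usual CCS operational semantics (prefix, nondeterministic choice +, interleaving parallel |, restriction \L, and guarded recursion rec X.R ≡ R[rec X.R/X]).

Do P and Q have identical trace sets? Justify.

YES

P's transition system — 3 states:
  s0 = rec X. b.c.X\{b,c} + (0 + 0)\{c}\{b,c} + (0 + 0)\{c}\{b,c} has moves --b--▸ s1
  s1 = c.(rec X. b.c.X\{b,c} + (0 + 0)\{c}\{b,c} + (0 + 0)\{c}\{b,c})\{b,c} has moves --c--▸ s2
  s2 = (rec X. b.c.X\{b,c} + (0 + 0)\{c}\{b,c} + (0 + 0)\{c}\{b,c})\{b,c} has moves ∅
Q's transition system — 3 states:
  t0 = rec X. b.c.X\{b,c} + (0 + 0)\{c}\{b,c} has moves --b--▸ t1
  t1 = c.(rec X. b.c.X\{b,c} + (0 + 0)\{c}\{b,c})\{b,c} has moves --c--▸ t2
  t2 = (rec X. b.c.X\{b,c} + (0 + 0)\{c}\{b,c})\{b,c} has moves ∅
Coarsest stable partition (strong bisimilarity classes):
  B0 = {s0, t0}
  B1 = {s1, t1}
  B2 = {s2, t2}
s0 ∈ B0, t0 ∈ B0 → same block
Bisimilar ⇒ trace-equivalent.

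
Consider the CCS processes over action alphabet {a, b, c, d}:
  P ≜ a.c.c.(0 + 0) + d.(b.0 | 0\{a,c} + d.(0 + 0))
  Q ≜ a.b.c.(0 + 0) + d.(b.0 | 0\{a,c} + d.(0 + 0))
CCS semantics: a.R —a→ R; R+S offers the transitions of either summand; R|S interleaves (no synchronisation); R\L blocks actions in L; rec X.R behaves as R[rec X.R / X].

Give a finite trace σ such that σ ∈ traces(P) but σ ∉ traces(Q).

ac

P's transition system — 6 states:
  m0 = a.c.c.(0 + 0) + d.(b.0 | 0\{a,c} + d.(0 + 0)) | —a→ m1, —d→ m2
  m1 = c.c.(0 + 0) | —c→ m3
  m2 = b.0 | 0\{a,c} + d.(0 + 0) | —b→ m4, —d→ m5
  m3 = c.(0 + 0) | —c→ m5
  m4 = 0 | 0\{a,c} | ∅
  m5 = 0 + 0 | ∅
Q's transition system — 6 states:
  n0 = a.b.c.(0 + 0) + d.(b.0 | 0\{a,c} + d.(0 + 0)) | —a→ n1, —d→ n2
  n1 = b.c.(0 + 0) | —b→ n3
  n2 = b.0 | 0\{a,c} + d.(0 + 0) | —b→ n4, —d→ n5
  n3 = c.(0 + 0) | —c→ n5
  n4 = 0 | 0\{a,c} | ∅
  n5 = 0 + 0 | ∅
Trace ⟨ac⟩ through P, begin at {m0}:
  [1] a ⇒ {m1}
  [2] c ⇒ {m3}
  — P admits the full trace.
Trace ⟨ac⟩ through Q, begin at {n0}:
  [1] a ⇒ {n1}
  [2] c ⇒ ∅  — Q cannot continue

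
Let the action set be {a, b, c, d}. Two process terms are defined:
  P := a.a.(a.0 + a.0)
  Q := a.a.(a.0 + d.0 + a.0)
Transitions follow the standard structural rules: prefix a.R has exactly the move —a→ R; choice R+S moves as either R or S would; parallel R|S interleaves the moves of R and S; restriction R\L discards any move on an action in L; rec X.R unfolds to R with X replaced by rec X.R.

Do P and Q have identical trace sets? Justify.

Reachable graph of P (4 states):
  m0 = a.a.(a.0 + a.0) ⊢ -a-> m1
  m1 = a.(a.0 + a.0) ⊢ -a-> m2
  m2 = a.0 + a.0 ⊢ -a-> m3
  m3 = 0 ⊢ ∅
Reachable graph of Q (4 states):
  n0 = a.a.(a.0 + d.0 + a.0) ⊢ -a-> n1
  n1 = a.(a.0 + d.0 + a.0) ⊢ -a-> n2
  n2 = a.0 + d.0 + a.0 ⊢ -a-> n3, -d-> n3
  n3 = 0 ⊢ ∅
Run σ = ⟨aad⟩ on Q: start {n0}
  after a @ step 1: {n1}
  after a @ step 2: {n2}
  after d @ step 3: {n3}
  — Q admits the full trace.
Run σ = ⟨aad⟩ on P: start {m0}
  after a @ step 1: {m1}
  after a @ step 2: {m2}
  after d @ step 3: no successor for P

trace-distinct — witness ⟨aad⟩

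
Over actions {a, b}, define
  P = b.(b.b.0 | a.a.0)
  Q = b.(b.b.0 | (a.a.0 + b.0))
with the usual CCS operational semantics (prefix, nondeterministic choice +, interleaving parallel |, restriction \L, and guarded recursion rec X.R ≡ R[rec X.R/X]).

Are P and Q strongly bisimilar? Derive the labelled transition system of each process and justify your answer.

Reachable graph of P (10 states):
  p0 = b.(b.b.0 | a.a.0) :: ··b··> p1
  p1 = b.b.0 | a.a.0 :: ··a··> p2, ··b··> p3
  p2 = b.b.0 | a.0 :: ··a··> p4, ··b··> p5
  p3 = b.0 | a.a.0 :: ··a··> p5, ··b··> p6
  p4 = b.b.0 | 0 :: ··b··> p7
  p5 = b.0 | a.0 :: ··a··> p7, ··b··> p8
  p6 = 0 | a.a.0 :: ··a··> p8
  p7 = b.0 | 0 :: ··b··> p9
  p8 = 0 | a.0 :: ··a··> p9
  p9 = 0 | 0 :: (no moves)
Reachable graph of Q (10 states):
  q0 = b.(b.b.0 | (a.a.0 + b.0)) :: ··b··> q1
  q1 = b.b.0 | (a.a.0 + b.0) :: ··a··> q2, ··b··> q3, ··b··> q4
  q2 = b.b.0 | a.0 :: ··a··> q4, ··b··> q5
  q3 = b.0 | (a.a.0 + b.0) :: ··a··> q5, ··b··> q6, ··b··> q7
  q4 = b.b.0 | 0 :: ··b··> q7
  q5 = b.0 | a.0 :: ··a··> q7, ··b··> q8
  q6 = 0 | (a.a.0 + b.0) :: ··a··> q8, ··b··> q9
  q7 = b.0 | 0 :: ··b··> q9
  q8 = 0 | a.0 :: ··a··> q9
  q9 = 0 | 0 :: (no moves)
Bisimilarity quotient blocks:
  B0 = {p0}
  B1 = {p1}
  B2 = {p3}
  B3 = {p5, q5}
  B4 = {p8, q8}
  B5 = {p9, q9}
  B6 = {p7, q7}
  B7 = {p6}
  B8 = {p2, q2}
  B9 = {p4, q4}
  B10 = {q0}
  B11 = {q1}
  B12 = {q3}
  B13 = {q6}
p0 ∈ B0, q0 ∈ B10 → different blocks

NO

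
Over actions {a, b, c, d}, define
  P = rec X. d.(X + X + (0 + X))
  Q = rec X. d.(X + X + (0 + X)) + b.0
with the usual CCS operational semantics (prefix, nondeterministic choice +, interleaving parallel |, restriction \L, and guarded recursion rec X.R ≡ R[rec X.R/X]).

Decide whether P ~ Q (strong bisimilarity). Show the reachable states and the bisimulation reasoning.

Reachable graph of P (2 states):
  u0 = rec X. d.(X + X + (0 + X)) has moves =d=> u1
  u1 = (rec X. d.(X + X + (0 + X))) + (rec X. d.(X + X + (0 + X))) + (0 + (rec X. d.(X + X + (0 + X)))) has moves =d=> u1
Reachable graph of Q (3 states):
  v0 = rec X. d.(X + X + (0 + X)) + b.0 has moves =b=> v1, =d=> v2
  v1 = 0 has moves (no moves)
  v2 = (rec X. d.(X + X + (0 + X)) + b.0) + (rec X. d.(X + X + (0 + X)) + b.0) + (0 + (rec X. d.(X + X + (0 + X)) + b.0)) has moves =b=> v1, =d=> v2
Bisimilarity quotient blocks:
  B0 = {u0, u1}
  B1 = {v0, v2}
  B2 = {v1}
u0 ∈ B0, v0 ∈ B1 → different blocks

NO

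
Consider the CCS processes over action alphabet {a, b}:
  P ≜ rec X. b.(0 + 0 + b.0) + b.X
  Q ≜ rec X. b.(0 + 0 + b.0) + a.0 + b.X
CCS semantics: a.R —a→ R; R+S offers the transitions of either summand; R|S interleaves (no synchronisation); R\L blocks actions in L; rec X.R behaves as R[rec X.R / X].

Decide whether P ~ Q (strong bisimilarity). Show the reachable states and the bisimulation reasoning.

P ≁ Q

P's transition system — 3 states:
  s0 = rec X. b.(0 + 0 + b.0) + b.X has moves -b-> s0, -b-> s1
  s1 = 0 + 0 + b.0 has moves -b-> s2
  s2 = 0 has moves stopped
Q's transition system — 3 states:
  t0 = rec X. b.(0 + 0 + b.0) + a.0 + b.X has moves -a-> t1, -b-> t0, -b-> t2
  t1 = 0 has moves stopped
  t2 = 0 + 0 + b.0 has moves -b-> t1
Bisimilarity quotient blocks:
  B0 = {s0}
  B1 = {s1, t2}
  B2 = {s2, t1}
  B3 = {t0}
s0 ∈ B0, t0 ∈ B3 → different blocks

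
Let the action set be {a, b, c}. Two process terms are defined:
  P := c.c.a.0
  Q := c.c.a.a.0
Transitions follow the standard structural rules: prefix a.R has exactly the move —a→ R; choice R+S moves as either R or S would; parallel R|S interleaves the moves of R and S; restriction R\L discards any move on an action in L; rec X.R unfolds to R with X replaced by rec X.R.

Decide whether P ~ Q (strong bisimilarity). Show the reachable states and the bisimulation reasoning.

Reachable graph of P (4 states):
  p0 = c.c.a.0 ⊢ ··c··> p1
  p1 = c.a.0 ⊢ ··c··> p2
  p2 = a.0 ⊢ ··a··> p3
  p3 = 0 ⊢ (no moves)
Reachable graph of Q (5 states):
  q0 = c.c.a.a.0 ⊢ ··c··> q1
  q1 = c.a.a.0 ⊢ ··c··> q2
  q2 = a.a.0 ⊢ ··a··> q3
  q3 = a.0 ⊢ ··a··> q4
  q4 = 0 ⊢ (no moves)
Partition-refinement fixed point:
  B0 = {p0}
  B1 = {p1}
  B2 = {p2, q3}
  B3 = {p3, q4}
  B4 = {q0}
  B5 = {q1}
  B6 = {q2}
p0 ∈ B0, q0 ∈ B4 → different blocks

not bisimilar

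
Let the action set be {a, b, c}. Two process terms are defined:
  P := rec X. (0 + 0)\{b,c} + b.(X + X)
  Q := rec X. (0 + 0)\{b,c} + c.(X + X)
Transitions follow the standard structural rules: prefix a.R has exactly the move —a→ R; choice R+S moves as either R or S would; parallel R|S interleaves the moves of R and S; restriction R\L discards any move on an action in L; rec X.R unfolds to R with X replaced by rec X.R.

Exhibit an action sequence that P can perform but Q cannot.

Reachable graph of P (2 states):
  u0 = rec X. (0 + 0)\{b,c} + b.(X + X) has moves ··b··> u1
  u1 = (rec X. (0 + 0)\{b,c} + b.(X + X)) + (rec X. (0 + 0)\{b,c} + b.(X + X)) has moves ··b··> u1
Reachable graph of Q (2 states):
  v0 = rec X. (0 + 0)\{b,c} + c.(X + X) has moves ··c··> v1
  v1 = (rec X. (0 + 0)\{b,c} + c.(X + X)) + (rec X. (0 + 0)\{b,c} + c.(X + X)) has moves ··c··> v1
Trace ⟨b⟩ through P, begin at {u0}:
  step 1 (b): {u1}
  — P admits the full trace.
Trace ⟨b⟩ through Q, begin at {v0}:
  step 1 (b): no successor for Q

b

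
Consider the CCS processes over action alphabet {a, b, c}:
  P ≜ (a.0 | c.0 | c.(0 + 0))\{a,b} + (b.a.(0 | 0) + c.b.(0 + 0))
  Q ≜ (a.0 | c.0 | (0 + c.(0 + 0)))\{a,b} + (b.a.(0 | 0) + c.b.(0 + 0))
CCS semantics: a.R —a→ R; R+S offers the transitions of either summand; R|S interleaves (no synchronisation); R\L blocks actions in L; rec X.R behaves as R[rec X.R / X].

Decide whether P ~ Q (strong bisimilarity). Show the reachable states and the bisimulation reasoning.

Reachable graph of P (8 states):
  m0 = (a.0 | c.0 | c.(0 + 0))\{a,b} + (b.a.(0 | 0) + c.b.(0 + 0)) → ··b··> m1, ··c··> m2, ··c··> m3, ··c··> m4
  m1 = a.(0 | 0) → ··a··> m5
  m2 = (a.0 | 0 | c.(0 + 0))\{a,b} → ··c··> m6
  m3 = (a.0 | c.0 | (0 + 0))\{a,b} → ··c··> m6
  m4 = b.(0 + 0) → ··b··> m7
  m5 = 0 | 0 → deadlocked
  m6 = (a.0 | 0 | (0 + 0))\{a,b} → deadlocked
  m7 = 0 + 0 → deadlocked
Reachable graph of Q (8 states):
  n0 = (a.0 | c.0 | (0 + c.(0 + 0)))\{a,b} + (b.a.(0 | 0) + c.b.(0 + 0)) → ··b··> n1, ··c··> n2, ··c··> n3, ··c··> n4
  n1 = a.(0 | 0) → ··a··> n5
  n2 = (a.0 | 0 | (0 + c.(0 + 0)))\{a,b} → ··c··> n6
  n3 = (a.0 | c.0 | (0 + 0))\{a,b} → ··c··> n6
  n4 = b.(0 + 0) → ··b··> n7
  n5 = 0 | 0 → deadlocked
  n6 = (a.0 | 0 | (0 + 0))\{a,b} → deadlocked
  n7 = 0 + 0 → deadlocked
Partition-refinement fixed point:
  B0 = {m0, n0}
  B1 = {m2, m3, n2, n3}
  B2 = {m5, m6, m7, n5, n6, n7}
  B3 = {m4, n4}
  B4 = {m1, n1}
m0 ∈ B0, n0 ∈ B0 → same block

YES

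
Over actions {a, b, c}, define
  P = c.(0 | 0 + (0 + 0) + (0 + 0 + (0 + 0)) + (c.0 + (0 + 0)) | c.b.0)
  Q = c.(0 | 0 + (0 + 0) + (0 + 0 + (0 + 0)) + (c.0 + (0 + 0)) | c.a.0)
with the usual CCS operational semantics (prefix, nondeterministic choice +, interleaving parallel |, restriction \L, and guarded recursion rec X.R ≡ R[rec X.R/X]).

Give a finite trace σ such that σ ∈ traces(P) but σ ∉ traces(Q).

Reachable graph of P (7 states):
  m0 = c.(0 | 0 + (0 + 0) + (0 + 0 + (0 + 0)) + (c.0 + (0 + 0)) | c.b.0) → ··c··> m1
  m1 = 0 | 0 + (0 + 0) + (0 + 0 + (0 + 0)) + (c.0 + (0 + 0)) | c.b.0 → ··c··> m2, ··c··> m3
  m2 = (c.0 + (0 + 0)) | b.0 → ··b··> m4, ··c··> m5
  m3 = 0 | c.b.0 → ··c··> m5
  m4 = (c.0 + (0 + 0)) | 0 → ··c··> m6
  m5 = 0 | b.0 → ··b··> m6
  m6 = 0 | 0 → deadlocked
Reachable graph of Q (7 states):
  n0 = c.(0 | 0 + (0 + 0) + (0 + 0 + (0 + 0)) + (c.0 + (0 + 0)) | c.a.0) → ··c··> n1
  n1 = 0 | 0 + (0 + 0) + (0 + 0 + (0 + 0)) + (c.0 + (0 + 0)) | c.a.0 → ··c··> n2, ··c··> n3
  n2 = (c.0 + (0 + 0)) | a.0 → ··a··> n4, ··c··> n5
  n3 = 0 | c.a.0 → ··c··> n5
  n4 = (c.0 + (0 + 0)) | 0 → ··c··> n6
  n5 = 0 | a.0 → ··a··> n6
  n6 = 0 | 0 → deadlocked
Trace ⟨ccb⟩ through P, begin at {m0}:
  [1] c ⇒ {m1}
  [2] c ⇒ {m2, m3}
  [3] b ⇒ {m4}
  ✓ P
Trace ⟨ccb⟩ through Q, begin at {n0}:
  [1] c ⇒ {n1}
  [2] c ⇒ {n2, n3}
  [3] b ⇒ no successor for Q

ccb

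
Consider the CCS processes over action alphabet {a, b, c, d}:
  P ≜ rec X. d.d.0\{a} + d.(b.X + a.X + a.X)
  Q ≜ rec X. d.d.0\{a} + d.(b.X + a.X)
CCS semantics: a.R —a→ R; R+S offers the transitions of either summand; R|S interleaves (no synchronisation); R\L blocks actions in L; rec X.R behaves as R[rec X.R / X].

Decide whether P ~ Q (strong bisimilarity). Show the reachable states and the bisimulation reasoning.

YES

P's transition system — 4 states:
  m0 = rec X. d.d.0\{a} + d.(b.X + a.X + a.X) | ··d··> m1, ··d··> m2
  m1 = b.(rec X. d.d.0\{a} + d.(b.X + a.X + a.X)) + a.(rec X. d.d.0\{a} + d.(b.X + a.X + a.X)) + a.(rec X. d.d.0\{a} + d.(b.X + a.X + a.X)) | ··a··> m0, ··b··> m0
  m2 = d.0\{a} | ··d··> m3
  m3 = 0\{a} | (no moves)
Q's transition system — 4 states:
  n0 = rec X. d.d.0\{a} + d.(b.X + a.X) | ··d··> n1, ··d··> n2
  n1 = b.(rec X. d.d.0\{a} + d.(b.X + a.X)) + a.(rec X. d.d.0\{a} + d.(b.X + a.X)) | ··a··> n0, ··b··> n0
  n2 = d.0\{a} | ··d··> n3
  n3 = 0\{a} | (no moves)
Coarsest stable partition (strong bisimilarity classes):
  B0 = {m0, n0}
  B1 = {m2, n2}
  B2 = {m3, n3}
  B3 = {m1, n1}
m0 ∈ B0, n0 ∈ B0 → same block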